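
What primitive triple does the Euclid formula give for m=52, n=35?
(1479, 3640, 3929)

Euclid's formula: a = m² - n², b = 2mn, c = m² + n²
m = 52, n = 35
a = 52² - 35² = 2704 - 1225 = 1479
b = 2 × 52 × 35 = 3640
c = 52² + 35² = 2704 + 1225 = 3929
Verification: 1479² + 3640² = 2187441 + 13249600 = 15437041 = 3929² ✓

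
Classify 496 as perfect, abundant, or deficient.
perfect

Proper divisors of 496: sum = 1 + 2 + 4 + 8 + 16 + 31 + 62 + 124 + 248 = 496
Since 496 = 496, 496 is perfect.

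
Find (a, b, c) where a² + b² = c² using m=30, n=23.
(371, 1380, 1429)

Euclid's formula: a = m² - n², b = 2mn, c = m² + n²
m = 30, n = 23
a = 30² - 23² = 900 - 529 = 371
b = 2 × 30 × 23 = 1380
c = 30² + 23² = 900 + 529 = 1429
Verification: 371² + 1380² = 137641 + 1904400 = 2042041 = 1429² ✓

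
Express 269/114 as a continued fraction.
[2; 2, 1, 3, 1, 1, 4]

Euclidean algorithm steps:
269 = 2 × 114 + 41
114 = 2 × 41 + 32
41 = 1 × 32 + 9
32 = 3 × 9 + 5
9 = 1 × 5 + 4
5 = 1 × 4 + 1
4 = 4 × 1 + 0
Continued fraction: [2; 2, 1, 3, 1, 1, 4]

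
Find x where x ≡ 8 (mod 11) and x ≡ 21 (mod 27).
129

Using Chinese Remainder Theorem:
M = 11 × 27 = 297
M1 = 27, M2 = 11
y1 = 27^(-1) mod 11 = 9
y2 = 11^(-1) mod 27 = 5
x = (8×27×9 + 21×11×5) mod 297 = 129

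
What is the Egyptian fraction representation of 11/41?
1/4 + 1/55 + 1/9020

Greedy algorithm:
11/41: ceiling(41/11) = 4, use 1/4
3/164: ceiling(164/3) = 55, use 1/55
1/9020: ceiling(9020/1) = 9020, use 1/9020
Result: 11/41 = 1/4 + 1/55 + 1/9020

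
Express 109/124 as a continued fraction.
[0; 1, 7, 3, 1, 3]

Euclidean algorithm steps:
109 = 0 × 124 + 109
124 = 1 × 109 + 15
109 = 7 × 15 + 4
15 = 3 × 4 + 3
4 = 1 × 3 + 1
3 = 3 × 1 + 0
Continued fraction: [0; 1, 7, 3, 1, 3]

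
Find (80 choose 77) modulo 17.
16

Using Lucas' theorem:
Write n=80 and k=77 in base 17:
n in base 17: [4, 12]
k in base 17: [4, 9]
C(80,77) mod 17 = ∏ C(n_i, k_i) mod 17
Digit binomials (mod 17): C(4,4) = 1; C(12,9) = 220 ≡ 16
Product: 1 × 16 = 16 ≡ 16 (mod 17)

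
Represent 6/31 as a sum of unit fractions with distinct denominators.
1/6 + 1/38 + 1/1767

Greedy algorithm:
6/31: ceiling(31/6) = 6, use 1/6
5/186: ceiling(186/5) = 38, use 1/38
1/1767: ceiling(1767/1) = 1767, use 1/1767
Result: 6/31 = 1/6 + 1/38 + 1/1767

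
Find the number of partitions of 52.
281589

p(n) counts ways to write n as a sum of positive integers (order ignored).
Euler's pentagonal recurrence: p(k) = p(k-1) + p(k-2) - p(k-5) - p(k-7) + p(k-12) + p(k-15) - ... (offsets j(3j∓1)/2, signs ++--, p(0)=1, p(<0)=0).
DP table for k = 0..51: p(0)=1, p(1)=1, p(2)=2, p(3)=3, p(4)=5, p(5)=7, p(6)=11, p(7)=15, p(8)=22, p(9)=30, p(10)=42, p(11)=56, p(12)=77, p(13)=101, p(14)=135, p(15)=176, p(16)=231, p(17)=297, p(18)=385, p(19)=490, p(20)=627, p(21)=792, p(22)=1002, p(23)=1255, p(24)=1575, p(25)=1958, p(26)=2436, p(27)=3010, p(28)=3718, p(29)=4565, p(30)=5604, p(31)=6842, p(32)=8349, p(33)=10143, p(34)=12310, p(35)=14883, p(36)=17977, p(37)=21637, p(38)=26015, p(39)=31185, p(40)=37338, p(41)=44583, p(42)=53174, p(43)=63261, p(44)=75175, p(45)=89134, p(46)=105558, p(47)=124754, p(48)=147273, p(49)=173525, p(50)=204226, p(51)=239943.
Final step: p(52) = p(51) + p(50) - p(47) - p(45) + p(40) + p(37) - p(30) - p(26) + p(17) + p(12) - p(1)
= 239943 + 204226 - 124754 - 89134 + 37338 + 21637 - 5604 - 2436 + 297 + 77 - 1
= 281589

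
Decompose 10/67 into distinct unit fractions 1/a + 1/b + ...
1/7 + 1/157 + 1/36817 + 1/2710946161

Greedy algorithm:
10/67: ceiling(67/10) = 7, use 1/7
3/469: ceiling(469/3) = 157, use 1/157
2/73633: ceiling(73633/2) = 36817, use 1/36817
1/2710946161: ceiling(2710946161/1) = 2710946161, use 1/2710946161
Result: 10/67 = 1/7 + 1/157 + 1/36817 + 1/2710946161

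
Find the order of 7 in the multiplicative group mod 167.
83

167 is prime, so ord(7) divides φ(167) = 166.
Divisors of 166: 1, 2, 83, 166.
Repeated squaring: 7^1 ≡ 7, 7^2 ≡ 49, 7^4 ≡ 63, 7^8 ≡ 128, 7^16 ≡ 18, 7^32 ≡ 157, 7^64 ≡ 100, 7^128 ≡ 147 (mod 167).
Test 7^d mod 167 for each divisor d in increasing order:
7^1 ≡ 7
7^2 ≡ 49
7^83 = 7^64·7^16·7^2·7^1 ≡ 1  ← first divisor giving 1
The order is 83.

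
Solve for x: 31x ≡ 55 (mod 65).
x ≡ 50 (mod 65)

gcd(31, 65) = 1, which divides 55, so solutions exist.
Find 31^(-1) mod 65 by the extended Euclidean algorithm:
65 = 2 × 31 + 3  ⟹  3 = (1)·65 + (-2)·31
31 = 10 × 3 + 1  ⟹  1 = (-10)·65 + (21)·31
So (21)·31 ≡ 1 (mod 65), i.e. 31^(-1) ≡ 21 (mod 65).
x ≡ 21 × 55 = 1155 ≡ 50 (mod 65).
Check: 31 × 50 = 1550 ≡ 55 (mod 65).
Unique solution: x ≡ 50 (mod 65)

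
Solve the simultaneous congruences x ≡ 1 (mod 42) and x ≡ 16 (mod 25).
841

Using Chinese Remainder Theorem:
M = 42 × 25 = 1050
M1 = 25, M2 = 42
y1 = 25^(-1) mod 42 = 37
y2 = 42^(-1) mod 25 = 3
x = (1×25×37 + 16×42×3) mod 1050 = 841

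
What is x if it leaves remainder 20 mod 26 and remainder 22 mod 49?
904

Using Chinese Remainder Theorem:
M = 26 × 49 = 1274
M1 = 49, M2 = 26
y1 = 49^(-1) mod 26 = 17
y2 = 26^(-1) mod 49 = 17
x = (20×49×17 + 22×26×17) mod 1274 = 904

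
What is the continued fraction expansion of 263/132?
[1; 1, 131]

Euclidean algorithm steps:
263 = 1 × 132 + 131
132 = 1 × 131 + 1
131 = 131 × 1 + 0
Continued fraction: [1; 1, 131]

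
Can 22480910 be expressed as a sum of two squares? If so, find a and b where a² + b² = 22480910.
Not possible

Factorization: 22480910 = 2 × 5 × 131^3
By Fermat: n is sum of two squares iff every prime p ≡ 3 (mod 4) appears to even power.
Prime(s) ≡ 3 (mod 4) with odd exponent: [(131, 3)]
Therefore 22480910 cannot be expressed as a² + b².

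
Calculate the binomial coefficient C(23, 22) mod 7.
2

Using Lucas' theorem:
Write n=23 and k=22 in base 7:
n in base 7: [3, 2]
k in base 7: [3, 1]
C(23,22) mod 7 = ∏ C(n_i, k_i) mod 7
Digit binomials (mod 7): C(3,3) = 1; C(2,1) = 2
Product: 1 × 2 = 2 ≡ 2 (mod 7)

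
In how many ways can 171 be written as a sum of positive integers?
301384802048

p(n) counts ways to write n as a sum of positive integers (order ignored).
Euler's pentagonal recurrence: p(k) = p(k-1) + p(k-2) - p(k-5) - p(k-7) + p(k-12) + p(k-15) - ... (offsets j(3j∓1)/2, signs ++--, p(0)=1, p(<0)=0).
DP table for k = 0..170: p(0)=1, p(1)=1, p(2)=2, p(3)=3, p(4)=5, p(5)=7, p(6)=11, p(7)=15, p(8)=22, p(9)=30, p(10)=42, p(11)=56, p(12)=77, p(13)=101, p(14)=135, p(15)=176, p(16)=231, p(17)=297, p(18)=385, p(19)=490, p(20)=627, p(21)=792, p(22)=1002, p(23)=1255, p(24)=1575, p(25)=1958, p(26)=2436, p(27)=3010, p(28)=3718, p(29)=4565, p(30)=5604, p(31)=6842, p(32)=8349, p(33)=10143, p(34)=12310, p(35)=14883, p(36)=17977, p(37)=21637, p(38)=26015, p(39)=31185, p(40)=37338, p(41)=44583, p(42)=53174, p(43)=63261, p(44)=75175, p(45)=89134, p(46)=105558, p(47)=124754, p(48)=147273, p(49)=173525, p(50)=204226, p(51)=239943, p(52)=281589, p(53)=329931, p(54)=386155, p(55)=451276, p(56)=526823, p(57)=614154, p(58)=715220, p(59)=831820, p(60)=966467, p(61)=1121505, p(62)=1300156, p(63)=1505499, p(64)=1741630, p(65)=2012558, p(66)=2323520, p(67)=2679689, p(68)=3087735, p(69)=3554345, p(70)=4087968, p(71)=4697205, p(72)=5392783, p(73)=6185689, p(74)=7089500, p(75)=8118264, p(76)=9289091, p(77)=10619863, p(78)=12132164, p(79)=13848650, p(80)=15796476, p(81)=18004327, p(82)=20506255, p(83)=23338469, p(84)=26543660, p(85)=30167357, p(86)=34262962, p(87)=38887673, p(88)=44108109, p(89)=49995925, p(90)=56634173, p(91)=64112359, p(92)=72533807, p(93)=82010177, p(94)=92669720, p(95)=104651419, p(96)=118114304, p(97)=133230930, p(98)=150198136, p(99)=169229875, p(100)=190569292, p(101)=214481126, p(102)=241265379, p(103)=271248950, p(104)=304801365, p(105)=342325709, p(106)=384276336, p(107)=431149389, p(108)=483502844, p(109)=541946240, p(110)=607163746, p(111)=679903203, p(112)=761002156, p(113)=851376628, p(114)=952050665, p(115)=1064144451, p(116)=1188908248, p(117)=1327710076, p(118)=1482074143, p(119)=1653668665, p(120)=1844349560, p(121)=2056148051, p(122)=2291320912, p(123)=2552338241, p(124)=2841940500, p(125)=3163127352, p(126)=3519222692, p(127)=3913864295, p(128)=4351078600, p(129)=4835271870, p(130)=5371315400, p(131)=5964539504, p(132)=6620830889, p(133)=7346629512, p(134)=8149040695, p(135)=9035836076, p(136)=10015581680, p(137)=11097645016, p(138)=12292341831, p(139)=13610949895, p(140)=15065878135, p(141)=16670689208, p(142)=18440293320, p(143)=20390982757, p(144)=22540654445, p(145)=24908858009, p(146)=27517052599, p(147)=30388671978, p(148)=33549419497, p(149)=37027355200, p(150)=40853235313, p(151)=45060624582, p(152)=49686288421, p(153)=54770336324, p(154)=60356673280, p(155)=66493182097, p(156)=73232243759, p(157)=80630964769, p(158)=88751778802, p(159)=97662728555, p(160)=107438159466, p(161)=118159068427, p(162)=129913904637, p(163)=142798995930, p(164)=156919475295, p(165)=172389800255, p(166)=189334822579, p(167)=207890420102, p(168)=228204732751, p(169)=250438925115, p(170)=274768617130.
Final step: p(171) = p(170) + p(169) - p(166) - p(164) + p(159) + p(156) - p(149) - p(145) + p(136) + p(131) - p(120) - p(114) + p(101) + p(94) - p(79) - p(71) + p(54) + p(45) - p(26) - p(16)
= 274768617130 + 250438925115 - 189334822579 - 156919475295 + 97662728555 + 73232243759 - 37027355200 - 24908858009 + 10015581680 + 5964539504 - 1844349560 - 952050665 + 214481126 + 92669720 - 13848650 - 4697205 + 386155 + 89134 - 2436 - 231
= 301384802048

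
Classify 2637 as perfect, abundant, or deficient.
deficient

Proper divisors of 2637: sum = 1 + 3 + 9 + 293 + 879 = 1185
Since 1185 < 2637, 2637 is deficient.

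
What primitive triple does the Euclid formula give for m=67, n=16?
(4233, 2144, 4745)

Euclid's formula: a = m² - n², b = 2mn, c = m² + n²
m = 67, n = 16
a = 67² - 16² = 4489 - 256 = 4233
b = 2 × 67 × 16 = 2144
c = 67² + 16² = 4489 + 256 = 4745
Verification: 4233² + 2144² = 17918289 + 4596736 = 22515025 = 4745² ✓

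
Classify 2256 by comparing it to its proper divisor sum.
abundant

Proper divisors of 2256: sum = 1 + 2 + 3 + 4 + 6 + 8 + 12 + 16 + ... + 376 + 564 + 752 + 1128 (19 divisors) = 3696
Since 3696 > 2256, 2256 is abundant.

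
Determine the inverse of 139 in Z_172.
99

gcd(139, 172) = 1, so the inverse exists.
Extended Euclidean algorithm on (172, 139):
172 = 1 × 139 + 33  ⟹  33 = (1)·172 + (-1)·139
139 = 4 × 33 + 7  ⟹  7 = (-4)·172 + (5)·139
33 = 4 × 7 + 5  ⟹  5 = (17)·172 + (-21)·139
7 = 1 × 5 + 2  ⟹  2 = (-21)·172 + (26)·139
5 = 2 × 2 + 1  ⟹  1 = (59)·172 + (-73)·139
So (-73)·139 ≡ 1 (mod 172), i.e. 139^(-1) ≡ -73 ≡ 99 (mod 172).
Check: 139 × 99 = 13761 ≡ 1 (mod 172)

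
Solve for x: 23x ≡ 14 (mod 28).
x ≡ 14 (mod 28)

gcd(23, 28) = 1, which divides 14, so solutions exist.
Find 23^(-1) mod 28 by the extended Euclidean algorithm:
28 = 1 × 23 + 5  ⟹  5 = (1)·28 + (-1)·23
23 = 4 × 5 + 3  ⟹  3 = (-4)·28 + (5)·23
5 = 1 × 3 + 2  ⟹  2 = (5)·28 + (-6)·23
3 = 1 × 2 + 1  ⟹  1 = (-9)·28 + (11)·23
So (11)·23 ≡ 1 (mod 28), i.e. 23^(-1) ≡ 11 (mod 28).
x ≡ 11 × 14 = 154 ≡ 14 (mod 28).
Check: 23 × 14 = 322 ≡ 14 (mod 28).
Unique solution: x ≡ 14 (mod 28)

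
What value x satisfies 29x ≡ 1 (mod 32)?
21

gcd(29, 32) = 1, so the inverse exists.
Extended Euclidean algorithm on (32, 29):
32 = 1 × 29 + 3  ⟹  3 = (1)·32 + (-1)·29
29 = 9 × 3 + 2  ⟹  2 = (-9)·32 + (10)·29
3 = 1 × 2 + 1  ⟹  1 = (10)·32 + (-11)·29
So (-11)·29 ≡ 1 (mod 32), i.e. 29^(-1) ≡ -11 ≡ 21 (mod 32).
Check: 29 × 21 = 609 ≡ 1 (mod 32)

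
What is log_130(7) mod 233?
138

Baby-step giant-step with step n = ⌈√233⌉ = 16.
Baby steps 130^j mod 233 (j:value) for j=0..15: 0:1, 1:130, 2:124, 3:43, 4:231, 5:206, 6:218, 7:147, 8:4, 9:54, 10:30, 11:172, 12:225, 13:125, 14:173, 15:122.
Giant-step multiplier: 130^(-16) ≡ 130^(232-16) = 130^216 ≡ 102 (mod 233).
Giant steps γ_i = 7·102^i mod 233: γ_0=7, γ_1=15, γ_2=132, γ_3=183, γ_4=26, γ_5=89, γ_6=224, γ_7=14, γ_8=30 (in table at j=10).
x = i·n + j = 8·16 + 10 = 138.
Check: 130^138 ≡ 7 (mod 233).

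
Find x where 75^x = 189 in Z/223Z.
57

Baby-step giant-step with step n = ⌈√223⌉ = 15.
Baby steps 75^j mod 223 (j:value) for j=0..14: 0:1, 1:75, 2:50, 3:182, 4:47, 5:180, 6:120, 7:80, 8:202, 9:209, 10:65, 11:192, 12:128, 13:11, 14:156.
Giant-step multiplier: 75^(-15) ≡ 75^(222-15) = 75^207 ≡ 208 (mod 223).
Giant steps γ_i = 189·208^i mod 223: γ_0=189, γ_1=64, γ_2=155, γ_3=128 (in table at j=12).
x = i·n + j = 3·15 + 12 = 57.
Check: 75^57 ≡ 189 (mod 223).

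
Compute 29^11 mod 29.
0

Repeated squaring. Binary of 11 = 1011.
29^1 ≡ 0 (mod 29); 29^2 ≡ 0 (mod 29); 29^4 ≡ 0 (mod 29); 29^8 ≡ 0 (mod 29)
29^11 = 29^1 × 29^2 × 29^8 ≡ 0 (mod 29)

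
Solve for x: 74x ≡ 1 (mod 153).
122

gcd(74, 153) = 1, so the inverse exists.
Extended Euclidean algorithm on (153, 74):
153 = 2 × 74 + 5  ⟹  5 = (1)·153 + (-2)·74
74 = 14 × 5 + 4  ⟹  4 = (-14)·153 + (29)·74
5 = 1 × 4 + 1  ⟹  1 = (15)·153 + (-31)·74
So (-31)·74 ≡ 1 (mod 153), i.e. 74^(-1) ≡ -31 ≡ 122 (mod 153).
Check: 74 × 122 = 9028 ≡ 1 (mod 153)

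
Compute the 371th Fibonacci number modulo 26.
13

Matrix identity: Q^n = [[F_(n+1), F_n], [F_n, F_(n-1)]] with Q = [[1,1],[1,0]].
n = 371 = 101110011₂. Square-and-multiply, entries mod 26:
Q^1 = [[1,1],[1,0]]
Q^2 = (Q^1)² = [[2,1],[1,1]]
Q^5 = (Q^2)²·Q = [[8,5],[5,3]]
Q^11 = (Q^5)²·Q = [[14,11],[11,3]]
Q^23 = (Q^11)²·Q = [[10,5],[5,5]]
Q^46 = (Q^23)² = [[21,23],[23,24]]
Q^92 = (Q^46)² = [[8,21],[21,13]]
Q^185 = (Q^92)²·Q = [[10,11],[11,25]]
Q^371 = (Q^185)²·Q = [[8,13],[13,21]]
F_371 mod 26 = Q^371[0][1] = 13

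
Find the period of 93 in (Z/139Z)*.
138

139 is prime, so ord(93) divides φ(139) = 138.
Divisors of 138: 1, 2, 3, 6, 23, 46, 69, 138.
Repeated squaring: 93^1 ≡ 93, 93^2 ≡ 31, 93^4 ≡ 127, 93^8 ≡ 5, 93^16 ≡ 25, 93^32 ≡ 69, 93^64 ≡ 35, 93^128 ≡ 113 (mod 139).
Test 93^d mod 139 for each divisor d in increasing order:
93^1 ≡ 93
93^2 ≡ 31
93^3 = 93^2·93^1 ≡ 103
93^6 = 93^4·93^2 ≡ 45
93^23 = 93^16·93^4·93^2·93^1 ≡ 97
93^46 = 93^32·93^8·93^4·93^2 ≡ 96
93^69 = 93^64·93^4·93^1 ≡ 138
93^138 = 93^128·93^8·93^2 ≡ 1  ← first divisor giving 1
The order is 138.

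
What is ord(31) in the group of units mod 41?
10

41 is prime, so ord(31) divides φ(41) = 40.
Divisors of 40: 1, 2, 4, 5, 8, 10, 20, 40.
Repeated squaring: 31^1 ≡ 31, 31^2 ≡ 18, 31^4 ≡ 37, 31^8 ≡ 16, 31^16 ≡ 10, 31^32 ≡ 18 (mod 41).
Test 31^d mod 41 for each divisor d in increasing order:
31^1 ≡ 31
31^2 ≡ 18
31^4 ≡ 37
31^5 = 31^4·31^1 ≡ 40
31^8 ≡ 16
31^10 = 31^8·31^2 ≡ 1  ← first divisor giving 1
The order is 10.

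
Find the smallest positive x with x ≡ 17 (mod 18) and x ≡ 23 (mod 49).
611

Using Chinese Remainder Theorem:
M = 18 × 49 = 882
M1 = 49, M2 = 18
y1 = 49^(-1) mod 18 = 7
y2 = 18^(-1) mod 49 = 30
x = (17×49×7 + 23×18×30) mod 882 = 611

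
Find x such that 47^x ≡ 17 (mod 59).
32

Baby-step giant-step with step n = ⌈√59⌉ = 8.
Baby steps 47^j mod 59 (j:value) for j=0..7: 0:1, 1:47, 2:26, 3:42, 4:27, 5:30, 6:53, 7:13.
Giant-step multiplier: 47^(-8) ≡ 47^(58-8) = 47^50 ≡ 45 (mod 59).
Giant steps γ_i = 17·45^i mod 59: γ_0=17, γ_1=57, γ_2=28, γ_3=21, γ_4=1 (in table at j=0).
x = i·n + j = 4·8 + 0 = 32.
Check: 47^32 ≡ 17 (mod 59).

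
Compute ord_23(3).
11

23 is prime, so ord(3) divides φ(23) = 22.
Divisors of 22: 1, 2, 11, 22.
Repeated squaring: 3^1 ≡ 3, 3^2 ≡ 9, 3^4 ≡ 12, 3^8 ≡ 6, 3^16 ≡ 13 (mod 23).
Test 3^d mod 23 for each divisor d in increasing order:
3^1 ≡ 3
3^2 ≡ 9
3^11 = 3^8·3^2·3^1 ≡ 1  ← first divisor giving 1
The order is 11.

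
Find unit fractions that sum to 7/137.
1/20 + 1/914 + 1/1252180

Greedy algorithm:
7/137: ceiling(137/7) = 20, use 1/20
3/2740: ceiling(2740/3) = 914, use 1/914
1/1252180: ceiling(1252180/1) = 1252180, use 1/1252180
Result: 7/137 = 1/20 + 1/914 + 1/1252180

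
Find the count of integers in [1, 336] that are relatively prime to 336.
96

336 = 2^4 × 3 × 7
φ(n) = n × ∏(1 - 1/p) for each prime p dividing n
φ(336) = 336 × (1 - 1/2) × (1 - 1/3) × (1 - 1/7) = 96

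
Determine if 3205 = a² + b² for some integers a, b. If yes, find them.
17² + 54² (a=17, b=54)

Factorization: 3205 = 5 × 641
By Fermat: n is sum of two squares iff every prime p ≡ 3 (mod 4) appears to even power.
All primes ≡ 3 (mod 4) appear to even power.
Search a = 0, 1, 2, … for 3205 - a² a perfect square: first hit at a = 17: 3205 - 289 = 2916 = 54².
3205 = 17² + 54² = 289 + 2916 ✓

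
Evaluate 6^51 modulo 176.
160

Repeated squaring. Binary of 51 = 110011.
6^1 ≡ 6 (mod 176); 6^2 ≡ 36 (mod 176); 6^4 ≡ 64 (mod 176); 6^8 ≡ 48 (mod 176); 6^16 ≡ 16 (mod 176); 6^32 ≡ 80 (mod 176)
6^51 = 6^1 × 6^2 × 6^16 × 6^32 ≡ 160 (mod 176)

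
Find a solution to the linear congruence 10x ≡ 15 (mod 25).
x ≡ 4 (mod 5)

gcd(10, 25) = 5, which divides 15, so solutions exist.
Divide through by 5: 2x ≡ 3 (mod 5).
Find 2^(-1) mod 5 by the extended Euclidean algorithm:
5 = 2 × 2 + 1  ⟹  1 = (1)·5 + (-2)·2
So (-2)·2 ≡ 1 (mod 5), i.e. 2^(-1) ≡ -2 ≡ 3 (mod 5).
x ≡ 3 × 3 = 9 ≡ 4 (mod 5).
Check: 10 × 4 = 40 ≡ 15 (mod 25).
x ≡ 4 (mod 5), giving 5 solutions mod 25.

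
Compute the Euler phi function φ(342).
108

342 = 2 × 3^2 × 19
φ(n) = n × ∏(1 - 1/p) for each prime p dividing n
φ(342) = 342 × (1 - 1/2) × (1 - 1/3) × (1 - 1/19) = 108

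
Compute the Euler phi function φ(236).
116

236 = 2^2 × 59
φ(n) = n × ∏(1 - 1/p) for each prime p dividing n
φ(236) = 236 × (1 - 1/2) × (1 - 1/59) = 116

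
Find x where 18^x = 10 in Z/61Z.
11

Baby-step giant-step with step n = ⌈√61⌉ = 8.
Baby steps 18^j mod 61 (j:value) for j=0..7: 0:1, 1:18, 2:19, 3:37, 4:56, 5:32, 6:27, 7:59.
Giant-step multiplier: 18^(-8) ≡ 18^(60-8) = 18^52 ≡ 22 (mod 61).
Giant steps γ_i = 10·22^i mod 61: γ_0=10, γ_1=37 (in table at j=3).
x = i·n + j = 1·8 + 3 = 11.
Check: 18^11 ≡ 10 (mod 61).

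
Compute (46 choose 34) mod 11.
8

Using Lucas' theorem:
Write n=46 and k=34 in base 11:
n in base 11: [4, 2]
k in base 11: [3, 1]
C(46,34) mod 11 = ∏ C(n_i, k_i) mod 11
Digit binomials (mod 11): C(4,3) = 4; C(2,1) = 2
Product: 4 × 2 = 8 ≡ 8 (mod 11)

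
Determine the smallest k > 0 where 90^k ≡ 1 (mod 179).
178

179 is prime, so ord(90) divides φ(179) = 178.
Divisors of 178: 1, 2, 89, 178.
Repeated squaring: 90^1 ≡ 90, 90^2 ≡ 45, 90^4 ≡ 56, 90^8 ≡ 93, 90^16 ≡ 57, 90^32 ≡ 27, 90^64 ≡ 13, 90^128 ≡ 169 (mod 179).
Test 90^d mod 179 for each divisor d in increasing order:
90^1 ≡ 90
90^2 ≡ 45
90^89 = 90^64·90^16·90^8·90^1 ≡ 178
90^178 = 90^128·90^32·90^16·90^2 ≡ 1  ← first divisor giving 1
The order is 178.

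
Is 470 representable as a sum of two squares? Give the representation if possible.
Not possible

Factorization: 470 = 2 × 5 × 47
By Fermat: n is sum of two squares iff every prime p ≡ 3 (mod 4) appears to even power.
Prime(s) ≡ 3 (mod 4) with odd exponent: [(47, 1)]
Therefore 470 cannot be expressed as a² + b².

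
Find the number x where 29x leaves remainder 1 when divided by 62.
15

gcd(29, 62) = 1, so the inverse exists.
Extended Euclidean algorithm on (62, 29):
62 = 2 × 29 + 4  ⟹  4 = (1)·62 + (-2)·29
29 = 7 × 4 + 1  ⟹  1 = (-7)·62 + (15)·29
So (15)·29 ≡ 1 (mod 62), i.e. 29^(-1) ≡ 15 (mod 62).
Check: 29 × 15 = 435 ≡ 1 (mod 62)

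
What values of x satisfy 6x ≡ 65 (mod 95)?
x ≡ 90 (mod 95)

gcd(6, 95) = 1, which divides 65, so solutions exist.
Find 6^(-1) mod 95 by the extended Euclidean algorithm:
95 = 15 × 6 + 5  ⟹  5 = (1)·95 + (-15)·6
6 = 1 × 5 + 1  ⟹  1 = (-1)·95 + (16)·6
So (16)·6 ≡ 1 (mod 95), i.e. 6^(-1) ≡ 16 (mod 95).
x ≡ 16 × 65 = 1040 ≡ 90 (mod 95).
Check: 6 × 90 = 540 ≡ 65 (mod 95).
Unique solution: x ≡ 90 (mod 95)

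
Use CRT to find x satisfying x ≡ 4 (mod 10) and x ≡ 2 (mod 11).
24

Using Chinese Remainder Theorem:
M = 10 × 11 = 110
M1 = 11, M2 = 10
y1 = 11^(-1) mod 10 = 1
y2 = 10^(-1) mod 11 = 10
x = (4×11×1 + 2×10×10) mod 110 = 24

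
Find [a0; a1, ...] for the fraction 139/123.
[1; 7, 1, 2, 5]

Euclidean algorithm steps:
139 = 1 × 123 + 16
123 = 7 × 16 + 11
16 = 1 × 11 + 5
11 = 2 × 5 + 1
5 = 5 × 1 + 0
Continued fraction: [1; 7, 1, 2, 5]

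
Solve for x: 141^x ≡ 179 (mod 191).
41

Baby-step giant-step with step n = ⌈√191⌉ = 14.
Baby steps 141^j mod 191 (j:value) for j=0..13: 0:1, 1:141, 2:17, 3:105, 4:98, 5:66, 6:138, 7:167, 8:54, 9:165, 10:154, 11:131, 12:135, 13:126.
Giant-step multiplier: 141^(-14) ≡ 141^(190-14) = 141^176 ≡ 64 (mod 191).
Giant steps γ_i = 179·64^i mod 191: γ_0=179, γ_1=187, γ_2=126 (in table at j=13).
x = i·n + j = 2·14 + 13 = 41.
Check: 141^41 ≡ 179 (mod 191).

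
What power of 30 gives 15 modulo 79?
51

Baby-step giant-step with step n = ⌈√79⌉ = 9.
Baby steps 30^j mod 79 (j:value) for j=0..8: 0:1, 1:30, 2:31, 3:61, 4:13, 5:74, 6:8, 7:3, 8:11.
Giant-step multiplier: 30^(-9) ≡ 30^(78-9) = 30^69 ≡ 17 (mod 79).
Giant steps γ_i = 15·17^i mod 79: γ_0=15, γ_1=18, γ_2=69, γ_3=67, γ_4=33, γ_5=8 (in table at j=6).
x = i·n + j = 5·9 + 6 = 51.
Check: 30^51 ≡ 15 (mod 79).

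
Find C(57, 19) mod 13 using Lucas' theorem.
0

Using Lucas' theorem:
Write n=57 and k=19 in base 13:
n in base 13: [4, 5]
k in base 13: [1, 6]
C(57,19) mod 13 = ∏ C(n_i, k_i) mod 13
Digit binomials (mod 13): C(4,1) = 4; C(5,6) = 0 (k_i > n_i)
Product: 4 × 0 = 0 ≡ 0 (mod 13)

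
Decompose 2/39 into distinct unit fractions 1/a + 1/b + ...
1/20 + 1/780

Greedy algorithm:
2/39: ceiling(39/2) = 20, use 1/20
1/780: ceiling(780/1) = 780, use 1/780
Result: 2/39 = 1/20 + 1/780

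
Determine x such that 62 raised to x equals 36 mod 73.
28

Baby-step giant-step with step n = ⌈√73⌉ = 9.
Baby steps 62^j mod 73 (j:value) for j=0..8: 0:1, 1:62, 2:48, 3:56, 4:41, 5:60, 6:70, 7:33, 8:2.
Giant-step multiplier: 62^(-9) ≡ 62^(72-9) = 62^63 ≡ 63 (mod 73).
Giant steps γ_i = 36·63^i mod 73: γ_0=36, γ_1=5, γ_2=23, γ_3=62 (in table at j=1).
x = i·n + j = 3·9 + 1 = 28.
Check: 62^28 ≡ 36 (mod 73).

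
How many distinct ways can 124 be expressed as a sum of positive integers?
2841940500

p(n) counts ways to write n as a sum of positive integers (order ignored).
Euler's pentagonal recurrence: p(k) = p(k-1) + p(k-2) - p(k-5) - p(k-7) + p(k-12) + p(k-15) - ... (offsets j(3j∓1)/2, signs ++--, p(0)=1, p(<0)=0).
DP table for k = 0..123: p(0)=1, p(1)=1, p(2)=2, p(3)=3, p(4)=5, p(5)=7, p(6)=11, p(7)=15, p(8)=22, p(9)=30, p(10)=42, p(11)=56, p(12)=77, p(13)=101, p(14)=135, p(15)=176, p(16)=231, p(17)=297, p(18)=385, p(19)=490, p(20)=627, p(21)=792, p(22)=1002, p(23)=1255, p(24)=1575, p(25)=1958, p(26)=2436, p(27)=3010, p(28)=3718, p(29)=4565, p(30)=5604, p(31)=6842, p(32)=8349, p(33)=10143, p(34)=12310, p(35)=14883, p(36)=17977, p(37)=21637, p(38)=26015, p(39)=31185, p(40)=37338, p(41)=44583, p(42)=53174, p(43)=63261, p(44)=75175, p(45)=89134, p(46)=105558, p(47)=124754, p(48)=147273, p(49)=173525, p(50)=204226, p(51)=239943, p(52)=281589, p(53)=329931, p(54)=386155, p(55)=451276, p(56)=526823, p(57)=614154, p(58)=715220, p(59)=831820, p(60)=966467, p(61)=1121505, p(62)=1300156, p(63)=1505499, p(64)=1741630, p(65)=2012558, p(66)=2323520, p(67)=2679689, p(68)=3087735, p(69)=3554345, p(70)=4087968, p(71)=4697205, p(72)=5392783, p(73)=6185689, p(74)=7089500, p(75)=8118264, p(76)=9289091, p(77)=10619863, p(78)=12132164, p(79)=13848650, p(80)=15796476, p(81)=18004327, p(82)=20506255, p(83)=23338469, p(84)=26543660, p(85)=30167357, p(86)=34262962, p(87)=38887673, p(88)=44108109, p(89)=49995925, p(90)=56634173, p(91)=64112359, p(92)=72533807, p(93)=82010177, p(94)=92669720, p(95)=104651419, p(96)=118114304, p(97)=133230930, p(98)=150198136, p(99)=169229875, p(100)=190569292, p(101)=214481126, p(102)=241265379, p(103)=271248950, p(104)=304801365, p(105)=342325709, p(106)=384276336, p(107)=431149389, p(108)=483502844, p(109)=541946240, p(110)=607163746, p(111)=679903203, p(112)=761002156, p(113)=851376628, p(114)=952050665, p(115)=1064144451, p(116)=1188908248, p(117)=1327710076, p(118)=1482074143, p(119)=1653668665, p(120)=1844349560, p(121)=2056148051, p(122)=2291320912, p(123)=2552338241.
Final step: p(124) = p(123) + p(122) - p(119) - p(117) + p(112) + p(109) - p(102) - p(98) + p(89) + p(84) - p(73) - p(67) + p(54) + p(47) - p(32) - p(24) + p(7)
= 2552338241 + 2291320912 - 1653668665 - 1327710076 + 761002156 + 541946240 - 241265379 - 150198136 + 49995925 + 26543660 - 6185689 - 2679689 + 386155 + 124754 - 8349 - 1575 + 15
= 2841940500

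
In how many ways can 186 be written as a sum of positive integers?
1171432692373

p(n) counts ways to write n as a sum of positive integers (order ignored).
Euler's pentagonal recurrence: p(k) = p(k-1) + p(k-2) - p(k-5) - p(k-7) + p(k-12) + p(k-15) - ... (offsets j(3j∓1)/2, signs ++--, p(0)=1, p(<0)=0).
DP table for k = 0..185: p(0)=1, p(1)=1, p(2)=2, p(3)=3, p(4)=5, p(5)=7, p(6)=11, p(7)=15, p(8)=22, p(9)=30, p(10)=42, p(11)=56, p(12)=77, p(13)=101, p(14)=135, p(15)=176, p(16)=231, p(17)=297, p(18)=385, p(19)=490, p(20)=627, p(21)=792, p(22)=1002, p(23)=1255, p(24)=1575, p(25)=1958, p(26)=2436, p(27)=3010, p(28)=3718, p(29)=4565, p(30)=5604, p(31)=6842, p(32)=8349, p(33)=10143, p(34)=12310, p(35)=14883, p(36)=17977, p(37)=21637, p(38)=26015, p(39)=31185, p(40)=37338, p(41)=44583, p(42)=53174, p(43)=63261, p(44)=75175, p(45)=89134, p(46)=105558, p(47)=124754, p(48)=147273, p(49)=173525, p(50)=204226, p(51)=239943, p(52)=281589, p(53)=329931, p(54)=386155, p(55)=451276, p(56)=526823, p(57)=614154, p(58)=715220, p(59)=831820, p(60)=966467, p(61)=1121505, p(62)=1300156, p(63)=1505499, p(64)=1741630, p(65)=2012558, p(66)=2323520, p(67)=2679689, p(68)=3087735, p(69)=3554345, p(70)=4087968, p(71)=4697205, p(72)=5392783, p(73)=6185689, p(74)=7089500, p(75)=8118264, p(76)=9289091, p(77)=10619863, p(78)=12132164, p(79)=13848650, p(80)=15796476, p(81)=18004327, p(82)=20506255, p(83)=23338469, p(84)=26543660, p(85)=30167357, p(86)=34262962, p(87)=38887673, p(88)=44108109, p(89)=49995925, p(90)=56634173, p(91)=64112359, p(92)=72533807, p(93)=82010177, p(94)=92669720, p(95)=104651419, p(96)=118114304, p(97)=133230930, p(98)=150198136, p(99)=169229875, p(100)=190569292, p(101)=214481126, p(102)=241265379, p(103)=271248950, p(104)=304801365, p(105)=342325709, p(106)=384276336, p(107)=431149389, p(108)=483502844, p(109)=541946240, p(110)=607163746, p(111)=679903203, p(112)=761002156, p(113)=851376628, p(114)=952050665, p(115)=1064144451, p(116)=1188908248, p(117)=1327710076, p(118)=1482074143, p(119)=1653668665, p(120)=1844349560, p(121)=2056148051, p(122)=2291320912, p(123)=2552338241, p(124)=2841940500, p(125)=3163127352, p(126)=3519222692, p(127)=3913864295, p(128)=4351078600, p(129)=4835271870, p(130)=5371315400, p(131)=5964539504, p(132)=6620830889, p(133)=7346629512, p(134)=8149040695, p(135)=9035836076, p(136)=10015581680, p(137)=11097645016, p(138)=12292341831, p(139)=13610949895, p(140)=15065878135, p(141)=16670689208, p(142)=18440293320, p(143)=20390982757, p(144)=22540654445, p(145)=24908858009, p(146)=27517052599, p(147)=30388671978, p(148)=33549419497, p(149)=37027355200, p(150)=40853235313, p(151)=45060624582, p(152)=49686288421, p(153)=54770336324, p(154)=60356673280, p(155)=66493182097, p(156)=73232243759, p(157)=80630964769, p(158)=88751778802, p(159)=97662728555, p(160)=107438159466, p(161)=118159068427, p(162)=129913904637, p(163)=142798995930, p(164)=156919475295, p(165)=172389800255, p(166)=189334822579, p(167)=207890420102, p(168)=228204732751, p(169)=250438925115, p(170)=274768617130, p(171)=301384802048, p(172)=330495499613, p(173)=362326859895, p(174)=397125074750, p(175)=435157697830, p(176)=476715857290, p(177)=522115831195, p(178)=571701605655, p(179)=625846753120, p(180)=684957390936, p(181)=749474411781, p(182)=819876908323, p(183)=896684817527, p(184)=980462880430, p(185)=1071823774337.
Final step: p(186) = p(185) + p(184) - p(181) - p(179) + p(174) + p(171) - p(164) - p(160) + p(151) + p(146) - p(135) - p(129) + p(116) + p(109) - p(94) - p(86) + p(69) + p(60) - p(41) - p(31) + p(10)
= 1071823774337 + 980462880430 - 749474411781 - 625846753120 + 397125074750 + 301384802048 - 156919475295 - 107438159466 + 45060624582 + 27517052599 - 9035836076 - 4835271870 + 1188908248 + 541946240 - 92669720 - 34262962 + 3554345 + 966467 - 44583 - 6842 + 42
= 1171432692373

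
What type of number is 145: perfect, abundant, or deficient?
deficient

Proper divisors of 145: sum = 1 + 5 + 29 = 35
Since 35 < 145, 145 is deficient.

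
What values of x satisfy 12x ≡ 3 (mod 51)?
x ≡ 13 (mod 17)

gcd(12, 51) = 3, which divides 3, so solutions exist.
Divide through by 3: 4x ≡ 1 (mod 17).
Find 4^(-1) mod 17 by the extended Euclidean algorithm:
17 = 4 × 4 + 1  ⟹  1 = (1)·17 + (-4)·4
So (-4)·4 ≡ 1 (mod 17), i.e. 4^(-1) ≡ -4 ≡ 13 (mod 17).
x ≡ 13 × 1 = 13 ≡ 13 (mod 17).
Check: 12 × 13 = 156 ≡ 3 (mod 51).
x ≡ 13 (mod 17), giving 3 solutions mod 51.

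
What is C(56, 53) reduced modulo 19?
18

Using Lucas' theorem:
Write n=56 and k=53 in base 19:
n in base 19: [2, 18]
k in base 19: [2, 15]
C(56,53) mod 19 = ∏ C(n_i, k_i) mod 19
Digit binomials (mod 19): C(2,2) = 1; C(18,15) = 816 ≡ 18
Product: 1 × 18 = 18 ≡ 18 (mod 19)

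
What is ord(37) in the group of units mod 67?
3

67 is prime, so ord(37) divides φ(67) = 66.
Divisors of 66: 1, 2, 3, 6, 11, 22, 33, 66.
Repeated squaring: 37^1 ≡ 37, 37^2 ≡ 29, 37^4 ≡ 37, 37^8 ≡ 29, 37^16 ≡ 37, 37^32 ≡ 29, 37^64 ≡ 37 (mod 67).
Test 37^d mod 67 for each divisor d in increasing order:
37^1 ≡ 37
37^2 ≡ 29
37^3 = 37^2·37^1 ≡ 1  ← first divisor giving 1
The order is 3.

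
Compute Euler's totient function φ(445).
352

445 = 5 × 89
φ(n) = n × ∏(1 - 1/p) for each prime p dividing n
φ(445) = 445 × (1 - 1/5) × (1 - 1/89) = 352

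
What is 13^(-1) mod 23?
16

gcd(13, 23) = 1, so the inverse exists.
Extended Euclidean algorithm on (23, 13):
23 = 1 × 13 + 10  ⟹  10 = (1)·23 + (-1)·13
13 = 1 × 10 + 3  ⟹  3 = (-1)·23 + (2)·13
10 = 3 × 3 + 1  ⟹  1 = (4)·23 + (-7)·13
So (-7)·13 ≡ 1 (mod 23), i.e. 13^(-1) ≡ -7 ≡ 16 (mod 23).
Check: 13 × 16 = 208 ≡ 1 (mod 23)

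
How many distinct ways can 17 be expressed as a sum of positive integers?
297

p(n) counts ways to write n as a sum of positive integers (order ignored).
Euler's pentagonal recurrence: p(k) = p(k-1) + p(k-2) - p(k-5) - p(k-7) + p(k-12) + p(k-15) - ... (offsets j(3j∓1)/2, signs ++--, p(0)=1, p(<0)=0).
DP table for k = 0..16: p(0)=1, p(1)=1, p(2)=2, p(3)=3, p(4)=5, p(5)=7, p(6)=11, p(7)=15, p(8)=22, p(9)=30, p(10)=42, p(11)=56, p(12)=77, p(13)=101, p(14)=135, p(15)=176, p(16)=231.
Final step: p(17) = p(16) + p(15) - p(12) - p(10) + p(5) + p(2)
= 231 + 176 - 77 - 42 + 7 + 2
= 297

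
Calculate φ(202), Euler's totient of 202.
100

202 = 2 × 101
φ(n) = n × ∏(1 - 1/p) for each prime p dividing n
φ(202) = 202 × (1 - 1/2) × (1 - 1/101) = 100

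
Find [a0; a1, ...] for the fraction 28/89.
[0; 3, 5, 1, 1, 2]

Euclidean algorithm steps:
28 = 0 × 89 + 28
89 = 3 × 28 + 5
28 = 5 × 5 + 3
5 = 1 × 3 + 2
3 = 1 × 2 + 1
2 = 2 × 1 + 0
Continued fraction: [0; 3, 5, 1, 1, 2]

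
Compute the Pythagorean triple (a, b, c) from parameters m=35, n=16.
(969, 1120, 1481)

Euclid's formula: a = m² - n², b = 2mn, c = m² + n²
m = 35, n = 16
a = 35² - 16² = 1225 - 256 = 969
b = 2 × 35 × 16 = 1120
c = 35² + 16² = 1225 + 256 = 1481
Verification: 969² + 1120² = 938961 + 1254400 = 2193361 = 1481² ✓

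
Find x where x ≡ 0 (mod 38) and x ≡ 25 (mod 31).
304

Using Chinese Remainder Theorem:
M = 38 × 31 = 1178
M1 = 31, M2 = 38
y1 = 31^(-1) mod 38 = 27
y2 = 38^(-1) mod 31 = 9
x = (0×31×27 + 25×38×9) mod 1178 = 304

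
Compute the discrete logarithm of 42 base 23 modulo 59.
51

Baby-step giant-step with step n = ⌈√59⌉ = 8.
Baby steps 23^j mod 59 (j:value) for j=0..7: 0:1, 1:23, 2:57, 3:13, 4:4, 5:33, 6:51, 7:52.
Giant-step multiplier: 23^(-8) ≡ 23^(58-8) = 23^50 ≡ 48 (mod 59).
Giant steps γ_i = 42·48^i mod 59: γ_0=42, γ_1=10, γ_2=8, γ_3=30, γ_4=24, γ_5=31, γ_6=13 (in table at j=3).
x = i·n + j = 6·8 + 3 = 51.
Check: 23^51 ≡ 42 (mod 59).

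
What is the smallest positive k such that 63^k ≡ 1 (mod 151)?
150

151 is prime, so ord(63) divides φ(151) = 150.
Divisors of 150: 1, 2, 3, 5, 6, 10, 15, 25, 30, 50, 75, 150.
Repeated squaring: 63^1 ≡ 63, 63^2 ≡ 43, 63^4 ≡ 37, 63^8 ≡ 10, 63^16 ≡ 100, 63^32 ≡ 34, 63^64 ≡ 99, 63^128 ≡ 137 (mod 151).
Test 63^d mod 151 for each divisor d in increasing order:
63^1 ≡ 63
63^2 ≡ 43
63^3 = 63^2·63^1 ≡ 142
63^5 = 63^4·63^1 ≡ 66
63^6 = 63^4·63^2 ≡ 81
63^10 = 63^8·63^2 ≡ 128
63^15 = 63^8·63^4·63^2·63^1 ≡ 143
63^25 = 63^16·63^8·63^1 ≡ 33
63^30 = 63^16·63^8·63^4·63^2 ≡ 64
63^50 = 63^32·63^16·63^2 ≡ 32
63^75 = 63^64·63^8·63^2·63^1 ≡ 150
63^150 = 63^128·63^16·63^4·63^2 ≡ 1  ← first divisor giving 1
The order is 150.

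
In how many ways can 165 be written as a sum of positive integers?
172389800255

p(n) counts ways to write n as a sum of positive integers (order ignored).
Euler's pentagonal recurrence: p(k) = p(k-1) + p(k-2) - p(k-5) - p(k-7) + p(k-12) + p(k-15) - ... (offsets j(3j∓1)/2, signs ++--, p(0)=1, p(<0)=0).
DP table for k = 0..164: p(0)=1, p(1)=1, p(2)=2, p(3)=3, p(4)=5, p(5)=7, p(6)=11, p(7)=15, p(8)=22, p(9)=30, p(10)=42, p(11)=56, p(12)=77, p(13)=101, p(14)=135, p(15)=176, p(16)=231, p(17)=297, p(18)=385, p(19)=490, p(20)=627, p(21)=792, p(22)=1002, p(23)=1255, p(24)=1575, p(25)=1958, p(26)=2436, p(27)=3010, p(28)=3718, p(29)=4565, p(30)=5604, p(31)=6842, p(32)=8349, p(33)=10143, p(34)=12310, p(35)=14883, p(36)=17977, p(37)=21637, p(38)=26015, p(39)=31185, p(40)=37338, p(41)=44583, p(42)=53174, p(43)=63261, p(44)=75175, p(45)=89134, p(46)=105558, p(47)=124754, p(48)=147273, p(49)=173525, p(50)=204226, p(51)=239943, p(52)=281589, p(53)=329931, p(54)=386155, p(55)=451276, p(56)=526823, p(57)=614154, p(58)=715220, p(59)=831820, p(60)=966467, p(61)=1121505, p(62)=1300156, p(63)=1505499, p(64)=1741630, p(65)=2012558, p(66)=2323520, p(67)=2679689, p(68)=3087735, p(69)=3554345, p(70)=4087968, p(71)=4697205, p(72)=5392783, p(73)=6185689, p(74)=7089500, p(75)=8118264, p(76)=9289091, p(77)=10619863, p(78)=12132164, p(79)=13848650, p(80)=15796476, p(81)=18004327, p(82)=20506255, p(83)=23338469, p(84)=26543660, p(85)=30167357, p(86)=34262962, p(87)=38887673, p(88)=44108109, p(89)=49995925, p(90)=56634173, p(91)=64112359, p(92)=72533807, p(93)=82010177, p(94)=92669720, p(95)=104651419, p(96)=118114304, p(97)=133230930, p(98)=150198136, p(99)=169229875, p(100)=190569292, p(101)=214481126, p(102)=241265379, p(103)=271248950, p(104)=304801365, p(105)=342325709, p(106)=384276336, p(107)=431149389, p(108)=483502844, p(109)=541946240, p(110)=607163746, p(111)=679903203, p(112)=761002156, p(113)=851376628, p(114)=952050665, p(115)=1064144451, p(116)=1188908248, p(117)=1327710076, p(118)=1482074143, p(119)=1653668665, p(120)=1844349560, p(121)=2056148051, p(122)=2291320912, p(123)=2552338241, p(124)=2841940500, p(125)=3163127352, p(126)=3519222692, p(127)=3913864295, p(128)=4351078600, p(129)=4835271870, p(130)=5371315400, p(131)=5964539504, p(132)=6620830889, p(133)=7346629512, p(134)=8149040695, p(135)=9035836076, p(136)=10015581680, p(137)=11097645016, p(138)=12292341831, p(139)=13610949895, p(140)=15065878135, p(141)=16670689208, p(142)=18440293320, p(143)=20390982757, p(144)=22540654445, p(145)=24908858009, p(146)=27517052599, p(147)=30388671978, p(148)=33549419497, p(149)=37027355200, p(150)=40853235313, p(151)=45060624582, p(152)=49686288421, p(153)=54770336324, p(154)=60356673280, p(155)=66493182097, p(156)=73232243759, p(157)=80630964769, p(158)=88751778802, p(159)=97662728555, p(160)=107438159466, p(161)=118159068427, p(162)=129913904637, p(163)=142798995930, p(164)=156919475295.
Final step: p(165) = p(164) + p(163) - p(160) - p(158) + p(153) + p(150) - p(143) - p(139) + p(130) + p(125) - p(114) - p(108) + p(95) + p(88) - p(73) - p(65) + p(48) + p(39) - p(20) - p(10)
= 156919475295 + 142798995930 - 107438159466 - 88751778802 + 54770336324 + 40853235313 - 20390982757 - 13610949895 + 5371315400 + 3163127352 - 952050665 - 483502844 + 104651419 + 44108109 - 6185689 - 2012558 + 147273 + 31185 - 627 - 42
= 172389800255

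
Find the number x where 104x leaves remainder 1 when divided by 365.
179

gcd(104, 365) = 1, so the inverse exists.
Extended Euclidean algorithm on (365, 104):
365 = 3 × 104 + 53  ⟹  53 = (1)·365 + (-3)·104
104 = 1 × 53 + 51  ⟹  51 = (-1)·365 + (4)·104
53 = 1 × 51 + 2  ⟹  2 = (2)·365 + (-7)·104
51 = 25 × 2 + 1  ⟹  1 = (-51)·365 + (179)·104
So (179)·104 ≡ 1 (mod 365), i.e. 104^(-1) ≡ 179 (mod 365).
Check: 104 × 179 = 18616 ≡ 1 (mod 365)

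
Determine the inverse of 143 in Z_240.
47

gcd(143, 240) = 1, so the inverse exists.
Extended Euclidean algorithm on (240, 143):
240 = 1 × 143 + 97  ⟹  97 = (1)·240 + (-1)·143
143 = 1 × 97 + 46  ⟹  46 = (-1)·240 + (2)·143
97 = 2 × 46 + 5  ⟹  5 = (3)·240 + (-5)·143
46 = 9 × 5 + 1  ⟹  1 = (-28)·240 + (47)·143
So (47)·143 ≡ 1 (mod 240), i.e. 143^(-1) ≡ 47 (mod 240).
Check: 143 × 47 = 6721 ≡ 1 (mod 240)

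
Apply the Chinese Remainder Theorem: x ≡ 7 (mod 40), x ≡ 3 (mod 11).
47

Using Chinese Remainder Theorem:
M = 40 × 11 = 440
M1 = 11, M2 = 40
y1 = 11^(-1) mod 40 = 11
y2 = 40^(-1) mod 11 = 8
x = (7×11×11 + 3×40×8) mod 440 = 47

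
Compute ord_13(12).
2

13 is prime, so ord(12) divides φ(13) = 12.
Divisors of 12: 1, 2, 3, 4, 6, 12.
Repeated squaring: 12^1 ≡ 12, 12^2 ≡ 1, 12^4 ≡ 1, 12^8 ≡ 1 (mod 13).
Test 12^d mod 13 for each divisor d in increasing order:
12^1 ≡ 12
12^2 ≡ 1  ← first divisor giving 1
The order is 2.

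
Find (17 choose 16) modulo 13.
4

Using Lucas' theorem:
Write n=17 and k=16 in base 13:
n in base 13: [1, 4]
k in base 13: [1, 3]
C(17,16) mod 13 = ∏ C(n_i, k_i) mod 13
Digit binomials (mod 13): C(1,1) = 1; C(4,3) = 4
Product: 1 × 4 = 4 ≡ 4 (mod 13)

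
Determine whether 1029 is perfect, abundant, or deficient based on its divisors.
deficient

Proper divisors of 1029: sum = 1 + 3 + 7 + 21 + 49 + 147 + 343 = 571
Since 571 < 1029, 1029 is deficient.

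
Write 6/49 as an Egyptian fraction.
1/9 + 1/89 + 1/9813 + 1/128383479

Greedy algorithm:
6/49: ceiling(49/6) = 9, use 1/9
5/441: ceiling(441/5) = 89, use 1/89
4/39249: ceiling(39249/4) = 9813, use 1/9813
1/128383479: ceiling(128383479/1) = 128383479, use 1/128383479
Result: 6/49 = 1/9 + 1/89 + 1/9813 + 1/128383479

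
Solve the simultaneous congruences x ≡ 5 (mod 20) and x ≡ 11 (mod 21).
305

Using Chinese Remainder Theorem:
M = 20 × 21 = 420
M1 = 21, M2 = 20
y1 = 21^(-1) mod 20 = 1
y2 = 20^(-1) mod 21 = 20
x = (5×21×1 + 11×20×20) mod 420 = 305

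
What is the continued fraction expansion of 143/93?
[1; 1, 1, 6, 7]

Euclidean algorithm steps:
143 = 1 × 93 + 50
93 = 1 × 50 + 43
50 = 1 × 43 + 7
43 = 6 × 7 + 1
7 = 7 × 1 + 0
Continued fraction: [1; 1, 1, 6, 7]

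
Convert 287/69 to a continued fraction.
[4; 6, 3, 1, 2]

Euclidean algorithm steps:
287 = 4 × 69 + 11
69 = 6 × 11 + 3
11 = 3 × 3 + 2
3 = 1 × 2 + 1
2 = 2 × 1 + 0
Continued fraction: [4; 6, 3, 1, 2]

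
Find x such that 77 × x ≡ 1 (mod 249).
152

gcd(77, 249) = 1, so the inverse exists.
Extended Euclidean algorithm on (249, 77):
249 = 3 × 77 + 18  ⟹  18 = (1)·249 + (-3)·77
77 = 4 × 18 + 5  ⟹  5 = (-4)·249 + (13)·77
18 = 3 × 5 + 3  ⟹  3 = (13)·249 + (-42)·77
5 = 1 × 3 + 2  ⟹  2 = (-17)·249 + (55)·77
3 = 1 × 2 + 1  ⟹  1 = (30)·249 + (-97)·77
So (-97)·77 ≡ 1 (mod 249), i.e. 77^(-1) ≡ -97 ≡ 152 (mod 249).
Check: 77 × 152 = 11704 ≡ 1 (mod 249)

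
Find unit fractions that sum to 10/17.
1/2 + 1/12 + 1/204

Greedy algorithm:
10/17: ceiling(17/10) = 2, use 1/2
3/34: ceiling(34/3) = 12, use 1/12
1/204: ceiling(204/1) = 204, use 1/204
Result: 10/17 = 1/2 + 1/12 + 1/204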